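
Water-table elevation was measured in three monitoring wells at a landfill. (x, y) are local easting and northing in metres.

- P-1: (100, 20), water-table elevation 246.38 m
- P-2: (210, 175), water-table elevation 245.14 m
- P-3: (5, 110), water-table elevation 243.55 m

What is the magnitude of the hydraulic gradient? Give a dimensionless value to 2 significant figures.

0.022

Differences from P-1: to P-2 (Δx, Δy, Δh) = (110, 155, -1.24); to P-3 = (-95, 90, -2.83).
Solve a·Δx + b·Δy = Δh: det = 110·90 − (-95)·155 = 24625.
∂h/∂x = [(-1.24)·90 − (-2.83)·155] / 24625 = +0.01328
∂h/∂y = [110·(-2.83) − (-95)·(-1.24)] / 24625 = -0.01743
|∇h| = √(0.01328² + -0.01743²) = 0.02191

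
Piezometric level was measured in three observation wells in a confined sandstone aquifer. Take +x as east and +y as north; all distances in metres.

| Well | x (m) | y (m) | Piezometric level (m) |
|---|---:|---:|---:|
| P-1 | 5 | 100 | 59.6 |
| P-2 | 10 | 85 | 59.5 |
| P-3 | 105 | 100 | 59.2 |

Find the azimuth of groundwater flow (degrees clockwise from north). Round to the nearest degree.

143°

Differences from P-1: to P-2 (Δx, Δy, Δh) = (5, -15, -0.1); to P-3 = (100, 0, -0.4).
Solve a·Δx + b·Δy = Δh: det = 5·0 − 100·(-15) = 1500.
∂h/∂x = [(-0.1)·0 − (-0.4)·(-15)] / 1500 = -0.004000
∂h/∂y = [5·(-0.4) − 100·(-0.1)] / 1500 = +0.005333
Flow direction (−∇h) has components (+0.004000 E, -0.005333 N).
Azimuth = atan2(E, N) = atan2(+0.004000, -0.005333) = 143.1° ≈ 143°.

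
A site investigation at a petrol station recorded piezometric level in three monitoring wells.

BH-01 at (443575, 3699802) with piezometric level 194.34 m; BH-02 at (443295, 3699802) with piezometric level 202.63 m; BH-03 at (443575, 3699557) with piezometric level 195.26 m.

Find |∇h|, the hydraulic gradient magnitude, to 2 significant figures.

0.030

∂h/∂x = (202.63 − 194.34) / (443295 − 443575) = -0.02961
∂h/∂y = (195.26 − 194.34) / (3699557 − 3699802) = -0.003755
|∇h| = √(-0.02961² + -0.003755²) = 0.02985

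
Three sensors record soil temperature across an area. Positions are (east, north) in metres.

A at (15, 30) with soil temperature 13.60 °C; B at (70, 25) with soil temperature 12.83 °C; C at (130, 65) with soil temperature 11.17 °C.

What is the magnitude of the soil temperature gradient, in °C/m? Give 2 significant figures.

Three-point gradient (reference A): Δ to B = (55, -5, -0.77), Δ to C = (115, 35, -2.43).
∂T/∂x = -0.01564, ∂T/∂y = -0.01804 (det = 2500).
|∇f| = √(-0.01564² + -0.01804²) = 0.02388 °C/m

0.024 °C/m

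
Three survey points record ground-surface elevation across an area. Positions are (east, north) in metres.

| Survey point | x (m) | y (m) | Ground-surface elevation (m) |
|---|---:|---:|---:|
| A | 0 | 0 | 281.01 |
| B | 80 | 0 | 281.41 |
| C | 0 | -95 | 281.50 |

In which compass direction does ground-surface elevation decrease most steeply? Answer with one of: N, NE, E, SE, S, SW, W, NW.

NW

∂z/∂x = (281.41 − 281.01) / (80 − 0) = +0.005000
∂z/∂y = (281.50 − 281.01) / (-95 − 0) = -0.005158
Steepest decrease is along −∇f = (-0.005000 E, +0.005158 N) → northwest.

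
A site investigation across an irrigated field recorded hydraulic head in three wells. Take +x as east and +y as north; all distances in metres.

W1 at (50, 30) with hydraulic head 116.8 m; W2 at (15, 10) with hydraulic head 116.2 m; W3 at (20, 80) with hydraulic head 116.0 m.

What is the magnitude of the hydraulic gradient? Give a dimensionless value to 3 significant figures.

0.0200

Differences from W1: to W2 (Δx, Δy, Δh) = (-35, -20, -0.6); to W3 = (-30, 50, -0.8).
Solve a·Δx + b·Δy = Δh: det = (-35)·50 − (-30)·(-20) = -2350.
∂h/∂x = [(-0.6)·50 − (-0.8)·(-20)] / -2350 = +0.01957
∂h/∂y = [(-35)·(-0.8) − (-30)·(-0.6)] / -2350 = -0.004255
|∇h| = √(0.01957² + -0.004255²) = 0.02003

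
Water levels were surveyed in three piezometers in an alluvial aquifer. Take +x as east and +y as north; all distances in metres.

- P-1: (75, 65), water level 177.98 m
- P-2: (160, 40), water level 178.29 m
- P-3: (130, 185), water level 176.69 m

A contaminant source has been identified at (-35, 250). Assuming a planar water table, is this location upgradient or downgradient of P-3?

downgradient

Taking P-1 as reference: P-2−P-1 = (85, -25, +0.31); P-3−P-1 = (55, 120, -1.29).
Determinant of the coordinate differences = 85·120 − 55·(-25) = 11575.
∂h/∂x = [(+0.31)·120 − (-1.29)·(-25)] / 11575 = +0.0004276
∂h/∂y = [85·(-1.29) − 55·(+0.31)] / 11575 = -0.01095
Head at (-35, 250) = 177.98 + (+0.0004276)·(-110) + (-0.01095)·(185) = 175.91 m.
That is lower than the 176.69 m at P-3, so the point is downgradient.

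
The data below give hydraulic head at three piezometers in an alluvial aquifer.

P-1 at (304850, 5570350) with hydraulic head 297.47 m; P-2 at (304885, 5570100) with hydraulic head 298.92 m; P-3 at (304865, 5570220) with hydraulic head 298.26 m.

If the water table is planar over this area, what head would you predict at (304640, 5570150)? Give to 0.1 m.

Differences from P-1: to P-2 (Δx, Δy, Δh) = (35, -250, +1.45); to P-3 = (15, -130, +0.79).
Determinant of the coordinate differences = 35·(-130) − 15·(-250) = -800.
∂h/∂x = [(+1.45)·(-130) − (+0.79)·(-250)] / -800 = -0.01125
∂h/∂y = [35·(+0.79) − 15·(+1.45)] / -800 = -0.007375
h(304640, 5570150) = 297.47 + (-0.01125)·(-210) + (-0.007375)·(-200) = 297.47 +2.362 +1.475 = 301.307 m.

301.3 m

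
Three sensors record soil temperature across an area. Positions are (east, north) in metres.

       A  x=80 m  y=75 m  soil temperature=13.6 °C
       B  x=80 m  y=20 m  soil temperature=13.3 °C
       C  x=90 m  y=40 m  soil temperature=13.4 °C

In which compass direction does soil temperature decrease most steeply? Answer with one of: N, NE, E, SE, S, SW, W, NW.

S

With T = a·x + b·y + c and A as origin, the differences give:
  0·a + (-55)·b = -0.3
  10·a + (-35)·b = -0.2
Eliminate b (×(-35) and ×(-55), subtract): 550·a = -0.50 → a = ∂T/∂x = -0.0009091
Back-substitute: b = ∂T/∂y = +0.005455.
Steepest decrease is along −∇f = (+0.0009091 E, -0.005455 N) → south.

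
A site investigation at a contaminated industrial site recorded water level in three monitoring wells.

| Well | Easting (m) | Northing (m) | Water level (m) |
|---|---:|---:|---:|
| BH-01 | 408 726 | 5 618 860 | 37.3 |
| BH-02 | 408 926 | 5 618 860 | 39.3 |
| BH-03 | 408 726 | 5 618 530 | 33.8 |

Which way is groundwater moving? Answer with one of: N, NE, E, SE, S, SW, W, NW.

∂h/∂x = (39.3 − 37.3) / (408926 − 408726) = +0.01000
∂h/∂y = (33.8 − 37.3) / (5618530 − 5618860) = +0.01061
Flow = −∇h = (-0.01000 east, -0.01061 north), which points southwest.

SW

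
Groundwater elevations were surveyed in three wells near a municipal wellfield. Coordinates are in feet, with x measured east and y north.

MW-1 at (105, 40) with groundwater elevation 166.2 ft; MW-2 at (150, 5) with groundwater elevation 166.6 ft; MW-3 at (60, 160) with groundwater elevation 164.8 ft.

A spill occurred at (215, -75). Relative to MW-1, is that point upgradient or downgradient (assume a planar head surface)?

Taking MW-1 as reference: MW-2−MW-1 = (45, -35, +0.4); MW-3−MW-1 = (-45, 120, -1.4).
Determinant of the coordinate differences = 45·120 − (-45)·(-35) = 3825.
∂h/∂x = [(+0.4)·120 − (-1.4)·(-35)] / 3825 = -0.0002614
∂h/∂y = [45·(-1.4) − (-45)·(+0.4)] / 3825 = -0.01176
Head at (215, -75) = 166.2 + (-0.0002614)·(110) + (-0.01176)·(-115) = 167.52 ft.
That is higher than the 166.2 ft at MW-1, so the point is upgradient.

upgradient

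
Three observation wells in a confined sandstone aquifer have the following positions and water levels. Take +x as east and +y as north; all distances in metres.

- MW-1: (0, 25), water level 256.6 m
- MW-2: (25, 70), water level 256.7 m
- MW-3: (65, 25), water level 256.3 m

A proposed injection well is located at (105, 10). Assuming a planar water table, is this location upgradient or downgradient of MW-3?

Taking MW-1 as reference: MW-2−MW-1 = (25, 45, +0.1); MW-3−MW-1 = (65, 0, -0.3).
Solve a·Δx + b·Δy = Δh: det = 25·0 − 65·45 = -2925.
∂h/∂x = [(+0.1)·0 − (-0.3)·45] / -2925 = -0.004615
∂h/∂y = [25·(-0.3) − 65·(+0.1)] / -2925 = +0.004786
Head at (105, 10) = 256.6 + (-0.004615)·(105) + (+0.004786)·(-15) = 256.04 m.
That is lower than the 256.3 m at MW-3, so the point is downgradient.

downgradient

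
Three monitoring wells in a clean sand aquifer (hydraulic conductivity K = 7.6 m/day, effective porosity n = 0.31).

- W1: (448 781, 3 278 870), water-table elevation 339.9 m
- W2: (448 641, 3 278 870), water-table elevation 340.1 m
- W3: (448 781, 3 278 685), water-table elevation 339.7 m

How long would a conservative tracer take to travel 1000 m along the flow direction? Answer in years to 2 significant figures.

∂h/∂x = (340.1 − 339.9) / (448641 − 448781) = -0.001429
∂h/∂y = (339.7 − 339.9) / (3278685 − 3278870) = +0.001081
|∇h| = √(-0.001429² + 0.001081²) = 0.001792
Seepage velocity v = K·i/n = 7.6 × 0.001792 / 0.31 = 0.04393 m/day.
t = 1000 / 0.04393 = 2.276e+04 days = 62.3 years.

62 years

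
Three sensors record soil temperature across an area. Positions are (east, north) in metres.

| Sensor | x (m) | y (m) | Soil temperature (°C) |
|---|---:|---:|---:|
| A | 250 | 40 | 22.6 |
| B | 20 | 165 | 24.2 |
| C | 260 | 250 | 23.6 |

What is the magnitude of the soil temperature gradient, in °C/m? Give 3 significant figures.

0.00654 °C/m

Differences from A: to B (Δx, Δy, Δh) = (-230, 125, +1.6); to C = (10, 210, +1.0).
Solve a·Δx + b·Δy = ΔT: det = (-230)·210 − 10·125 = -49550.
∂T/∂x = [(+1.6)·210 − (+1.0)·125] / -49550 = -0.004258
∂T/∂y = [(-230)·(+1.0) − 10·(+1.6)] / -49550 = +0.004965
|∇f| = √(-0.004258² + 0.004965²) = 0.006541 °C/m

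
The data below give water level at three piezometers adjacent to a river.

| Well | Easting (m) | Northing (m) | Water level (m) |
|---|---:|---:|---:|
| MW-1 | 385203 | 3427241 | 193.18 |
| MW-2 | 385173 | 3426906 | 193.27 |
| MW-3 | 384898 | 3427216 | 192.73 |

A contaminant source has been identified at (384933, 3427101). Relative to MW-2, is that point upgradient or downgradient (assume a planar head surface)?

With h = a·x + b·y + c and MW-1 as origin, the differences give:
  (-30)·a + (-335)·b = +0.09
  (-305)·a + (-25)·b = -0.45
Eliminate b (×(-25) and ×(-335), subtract): -101425·a = -153.000 → a = ∂h/∂x = +0.001509
Back-substitute: b = ∂h/∂y = -0.0004037.
Head at (384933, 3427101) = 193.18 + (+0.001509)·(-270) + (-0.0004037)·(-140) = 192.83 m.
That is lower than the 193.27 m at MW-2, so the point is downgradient.

downgradient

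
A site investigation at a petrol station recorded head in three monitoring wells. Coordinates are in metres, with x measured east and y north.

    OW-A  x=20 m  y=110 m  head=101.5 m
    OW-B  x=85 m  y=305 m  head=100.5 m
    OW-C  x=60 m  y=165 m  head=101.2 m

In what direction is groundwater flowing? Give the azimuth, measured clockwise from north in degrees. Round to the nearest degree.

010°

With h = a·x + b·y + c and OW-A as origin, the differences give:
  65·a + 195·b = -1.0
  40·a + 55·b = -0.3
Eliminate b (×55 and ×195, subtract): -4225·a = 3.50 → a = ∂h/∂x = -0.0008284
Back-substitute: b = ∂h/∂y = -0.004852.
Flow direction (−∇h) has components (+0.0008284 E, +0.004852 N).
Azimuth = atan2(E, N) = atan2(+0.0008284, +0.004852) = 9.7° ≈ 010°.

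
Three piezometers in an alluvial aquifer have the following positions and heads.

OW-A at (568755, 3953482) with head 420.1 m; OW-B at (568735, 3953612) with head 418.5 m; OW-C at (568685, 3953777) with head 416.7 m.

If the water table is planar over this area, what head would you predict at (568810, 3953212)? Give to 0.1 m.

With h = a·x + b·y + c and OW-A as origin, the differences give:
  (-20)·a + 130·b = -1.6
  (-70)·a + 295·b = -3.4
Eliminate b (×295 and ×130, subtract): 3200·a = -30.00 → a = ∂h/∂x = -0.009375
Back-substitute: b = ∂h/∂y = -0.01375.
h(568810, 3953212) = 420.1 + (-0.009375)·(55) + (-0.01375)·(-270) = 420.1 -0.516 +3.713 = 423.297 m.

423.3 m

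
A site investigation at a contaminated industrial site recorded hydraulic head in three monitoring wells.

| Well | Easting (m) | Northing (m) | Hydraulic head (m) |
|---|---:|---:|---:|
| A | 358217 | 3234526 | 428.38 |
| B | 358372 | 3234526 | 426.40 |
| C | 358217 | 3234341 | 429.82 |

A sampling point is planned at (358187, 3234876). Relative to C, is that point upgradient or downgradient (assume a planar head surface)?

∂h/∂x = (426.40 − 428.38) / (358372 − 358217) = -0.01277
∂h/∂y = (429.82 − 428.38) / (3234341 − 3234526) = -0.007784
Head at (358187, 3234876) = 428.38 + (-0.01277)·(-30) + (-0.007784)·(350) = 426.04 m.
That is lower than the 429.82 m at C, so the point is downgradient.

downgradient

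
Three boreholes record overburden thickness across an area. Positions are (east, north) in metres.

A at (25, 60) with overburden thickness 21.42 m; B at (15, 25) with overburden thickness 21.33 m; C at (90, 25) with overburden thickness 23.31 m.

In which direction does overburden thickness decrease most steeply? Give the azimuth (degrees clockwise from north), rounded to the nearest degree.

281°

Differences from A: to B (Δx, Δy, Δh) = (-10, -35, -0.09); to C = (65, -35, +1.89).
Solve a·Δx + b·Δy = Δd: det = (-10)·(-35) − 65·(-35) = 2625.
∂d/∂x = [(-0.09)·(-35) − (+1.89)·(-35)] / 2625 = +0.02640
∂d/∂y = [(-10)·(+1.89) − 65·(-0.09)] / 2625 = -0.004971
Steepest decrease is along −∇f: components (-0.02640 E, +0.004971 N).
Azimuth = atan2(-0.02640, +0.004971) = 280.7° ≈ 281°.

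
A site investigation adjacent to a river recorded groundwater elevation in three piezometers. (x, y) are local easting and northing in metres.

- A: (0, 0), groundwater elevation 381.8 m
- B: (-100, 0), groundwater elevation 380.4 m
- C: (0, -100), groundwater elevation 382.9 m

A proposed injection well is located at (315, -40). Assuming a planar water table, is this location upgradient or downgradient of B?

∂h/∂x = (380.4 − 381.8) / (-100 − 0) = +0.01400
∂h/∂y = (382.9 − 381.8) / (-100 − 0) = -0.01100
Head at (315, -40) = 381.8 + (+0.01400)·(315) + (-0.01100)·(-40) = 386.65 m.
That is higher than the 380.4 m at B, so the point is upgradient.

upgradient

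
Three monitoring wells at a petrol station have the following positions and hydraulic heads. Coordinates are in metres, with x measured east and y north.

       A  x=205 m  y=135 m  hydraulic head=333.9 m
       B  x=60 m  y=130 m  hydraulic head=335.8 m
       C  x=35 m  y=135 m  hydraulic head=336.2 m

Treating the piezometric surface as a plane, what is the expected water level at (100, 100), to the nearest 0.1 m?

Taking A as reference: B−A = (-145, -5, +1.9); C−A = (-170, 0, +2.3).
Determinant of the coordinate differences = (-145)·0 − (-170)·(-5) = -850.
∂h/∂x = [(+1.9)·0 − (+2.3)·(-5)] / -850 = -0.01353
∂h/∂y = [(-145)·(+2.3) − (-170)·(+1.9)] / -850 = +0.01235
h(100, 100) = 333.9 + (-0.01353)·(-105) + (+0.01235)·(-35) = 333.9 +1.421 -0.432 = 334.888 m.

334.9 m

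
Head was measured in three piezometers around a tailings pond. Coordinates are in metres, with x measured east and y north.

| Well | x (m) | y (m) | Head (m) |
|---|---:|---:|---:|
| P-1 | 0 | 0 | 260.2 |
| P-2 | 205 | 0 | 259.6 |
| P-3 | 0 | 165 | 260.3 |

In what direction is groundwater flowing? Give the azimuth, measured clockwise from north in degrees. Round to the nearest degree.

∂h/∂x = (259.6 − 260.2) / (205 − 0) = -0.002927
∂h/∂y = (260.3 − 260.2) / (165 − 0) = +0.0006061
Flow direction (−∇h) has components (+0.002927 E, -0.0006061 N).
Azimuth = atan2(E, N) = atan2(+0.002927, -0.0006061) = 101.7° ≈ 102°.

102°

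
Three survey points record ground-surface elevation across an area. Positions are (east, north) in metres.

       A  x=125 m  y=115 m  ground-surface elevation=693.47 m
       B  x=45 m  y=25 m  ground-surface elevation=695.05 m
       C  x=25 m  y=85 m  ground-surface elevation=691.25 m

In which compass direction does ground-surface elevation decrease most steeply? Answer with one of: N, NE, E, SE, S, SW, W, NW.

NW

With z = a·x + b·y + c and A as origin, the differences give:
  (-80)·a + (-90)·b = +1.58
  (-100)·a + (-30)·b = -2.22
Eliminate b (×(-30) and ×(-90), subtract): -6600·a = -247.200 → a = ∂z/∂x = +0.03745
Back-substitute: b = ∂z/∂y = -0.05085.
Steepest decrease is along −∇f = (-0.03745 E, +0.05085 N) → northwest.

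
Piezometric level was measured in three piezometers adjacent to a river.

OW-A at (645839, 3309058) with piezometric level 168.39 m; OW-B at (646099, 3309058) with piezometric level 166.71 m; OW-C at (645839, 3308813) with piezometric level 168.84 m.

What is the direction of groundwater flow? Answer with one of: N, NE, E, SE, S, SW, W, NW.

∂h/∂x = (166.71 − 168.39) / (646099 − 645839) = -0.006462
∂h/∂y = (168.84 − 168.39) / (3308813 − 3309058) = -0.001837
Flow = −∇h = (+0.006462 east, +0.001837 north), which points east.

E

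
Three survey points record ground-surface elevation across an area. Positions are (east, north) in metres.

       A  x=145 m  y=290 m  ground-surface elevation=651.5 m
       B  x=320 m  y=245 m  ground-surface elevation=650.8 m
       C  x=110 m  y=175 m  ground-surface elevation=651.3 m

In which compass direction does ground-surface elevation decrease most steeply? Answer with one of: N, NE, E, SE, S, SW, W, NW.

SE

With z = a·x + b·y + c and A as origin, the differences give:
  175·a + (-45)·b = -0.7
  (-35)·a + (-115)·b = -0.2
Eliminate b (×(-115) and ×(-45), subtract): -21700·a = 71.50 → a = ∂z/∂x = -0.003295
Back-substitute: b = ∂z/∂y = +0.002742.
Steepest decrease is along −∇f = (+0.003295 E, -0.002742 N) → southeast.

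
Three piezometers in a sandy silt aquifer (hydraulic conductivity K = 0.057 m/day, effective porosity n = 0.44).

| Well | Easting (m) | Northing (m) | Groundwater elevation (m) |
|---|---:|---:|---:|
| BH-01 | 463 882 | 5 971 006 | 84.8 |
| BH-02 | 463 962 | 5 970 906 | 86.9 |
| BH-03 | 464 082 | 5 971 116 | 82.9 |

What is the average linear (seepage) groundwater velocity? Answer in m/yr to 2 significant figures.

Differences from BH-01: to BH-02 (Δx, Δy, Δh) = (80, -100, +2.1); to BH-03 = (200, 110, -1.9).
Determinant of the coordinate differences = 80·110 − 200·(-100) = 28800.
∂h/∂x = [(+2.1)·110 − (-1.9)·(-100)] / 28800 = +0.001424
∂h/∂y = [80·(-1.9) − 200·(+2.1)] / 28800 = -0.01986
|∇h| = √(0.001424² + -0.01986²) = 0.01991
Seepage velocity v = K·i/n = 0.057 × 0.01991 / 0.44 = 0.002579 m/day = 0.942 m/yr.

0.94 m/yr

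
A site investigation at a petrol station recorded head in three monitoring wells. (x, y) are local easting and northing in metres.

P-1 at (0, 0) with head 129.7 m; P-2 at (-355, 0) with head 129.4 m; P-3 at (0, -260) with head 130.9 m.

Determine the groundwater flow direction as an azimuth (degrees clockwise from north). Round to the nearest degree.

350°

∂h/∂x = (129.4 − 129.7) / (-355 − 0) = +0.0008451
∂h/∂y = (130.9 − 129.7) / (-260 − 0) = -0.004615
Flow direction (−∇h) has components (-0.0008451 E, +0.004615 N).
Azimuth = atan2(E, N) = atan2(-0.0008451, +0.004615) = 349.6° ≈ 350°.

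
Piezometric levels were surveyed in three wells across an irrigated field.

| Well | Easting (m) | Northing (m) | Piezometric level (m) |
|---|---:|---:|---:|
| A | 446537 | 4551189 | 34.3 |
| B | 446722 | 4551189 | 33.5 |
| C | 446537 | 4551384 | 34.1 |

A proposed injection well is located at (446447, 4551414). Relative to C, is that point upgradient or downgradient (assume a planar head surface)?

∂h/∂x = (33.5 − 34.3) / (446722 − 446537) = -0.004324
∂h/∂y = (34.1 − 34.3) / (4551384 − 4551189) = -0.001026
Head at (446447, 4551414) = 34.3 + (-0.004324)·(-90) + (-0.001026)·(225) = 34.46 m.
That is higher than the 34.1 m at C, so the point is upgradient.

upgradient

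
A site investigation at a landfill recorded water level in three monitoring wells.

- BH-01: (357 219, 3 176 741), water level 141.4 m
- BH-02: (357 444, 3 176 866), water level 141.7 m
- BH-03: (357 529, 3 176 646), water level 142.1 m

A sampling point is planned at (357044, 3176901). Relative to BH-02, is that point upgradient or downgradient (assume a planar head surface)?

downgradient

Three-point gradient (reference BH-01): Δ to BH-02 = (225, 125, +0.3), Δ to BH-03 = (310, -95, +0.7).
∂h/∂x = +0.001929, ∂h/∂y = -0.001073 (det = -60125).
Head at (357044, 3176901) = 141.4 + (+0.001929)·(-175) + (-0.001073)·(160) = 140.89 m.
That is lower than the 141.7 m at BH-02, so the point is downgradient.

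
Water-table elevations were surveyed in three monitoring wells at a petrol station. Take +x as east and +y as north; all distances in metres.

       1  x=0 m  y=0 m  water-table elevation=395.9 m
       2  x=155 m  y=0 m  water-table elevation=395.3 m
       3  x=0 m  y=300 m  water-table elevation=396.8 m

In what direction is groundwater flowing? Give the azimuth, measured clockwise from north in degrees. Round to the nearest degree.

∂h/∂x = (395.3 − 395.9) / (155 − 0) = -0.003871
∂h/∂y = (396.8 − 395.9) / (300 − 0) = +0.003000
Flow direction (−∇h) has components (+0.003871 E, -0.003000 N).
Azimuth = atan2(E, N) = atan2(+0.003871, -0.003000) = 127.8° ≈ 128°.

128°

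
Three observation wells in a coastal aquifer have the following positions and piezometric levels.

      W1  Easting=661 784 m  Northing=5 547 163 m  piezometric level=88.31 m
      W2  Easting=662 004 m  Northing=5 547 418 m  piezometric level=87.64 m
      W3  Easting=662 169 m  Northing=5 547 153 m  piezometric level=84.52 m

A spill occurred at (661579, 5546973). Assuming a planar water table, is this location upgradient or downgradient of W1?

With h = a·x + b·y + c and W1 as origin, the differences give:
  220·a + 255·b = -0.67
  385·a + (-10)·b = -3.79
Eliminate b (×(-10) and ×255, subtract): -100375·a = 973.150 → a = ∂h/∂x = -0.009695
Back-substitute: b = ∂h/∂y = +0.005737.
Head at (661579, 5546973) = 88.31 + (-0.009695)·(-205) + (+0.005737)·(-190) = 89.21 m.
That is higher than the 88.31 m at W1, so the point is upgradient.

upgradient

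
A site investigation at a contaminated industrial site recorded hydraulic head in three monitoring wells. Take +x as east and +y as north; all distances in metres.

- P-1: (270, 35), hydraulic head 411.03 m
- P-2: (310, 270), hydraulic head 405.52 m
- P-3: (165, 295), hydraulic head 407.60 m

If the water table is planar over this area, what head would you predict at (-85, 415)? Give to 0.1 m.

409.6 m

With h = a·x + b·y + c and P-1 as origin, the differences give:
  40·a + 235·b = -5.51
  (-105)·a + 260·b = -3.43
Eliminate b (×260 and ×235, subtract): 35075·a = -626.550 → a = ∂h/∂x = -0.01786
Back-substitute: b = ∂h/∂y = -0.02041.
h(-85, 415) = 411.03 + (-0.01786)·(-355) + (-0.02041)·(380) = 411.03 +6.341 -7.754 = 409.617 m.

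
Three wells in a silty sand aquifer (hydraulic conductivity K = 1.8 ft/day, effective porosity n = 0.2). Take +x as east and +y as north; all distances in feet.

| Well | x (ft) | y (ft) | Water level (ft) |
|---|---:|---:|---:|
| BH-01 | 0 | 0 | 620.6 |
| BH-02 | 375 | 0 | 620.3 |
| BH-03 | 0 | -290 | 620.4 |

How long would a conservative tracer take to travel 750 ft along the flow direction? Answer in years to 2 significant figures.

220 years

∂h/∂x = (620.3 − 620.6) / (375 − 0) = -0.0008000
∂h/∂y = (620.4 − 620.6) / (-290 − 0) = +0.0006897
|∇h| = √(-0.0008000² + 0.0006897²) = 0.001056
Seepage velocity v = K·i/n = 1.8 × 0.001056 / 0.2 = 0.009504 ft/day.
t = 750 / 0.009504 = 7.891e+04 days = 216 years.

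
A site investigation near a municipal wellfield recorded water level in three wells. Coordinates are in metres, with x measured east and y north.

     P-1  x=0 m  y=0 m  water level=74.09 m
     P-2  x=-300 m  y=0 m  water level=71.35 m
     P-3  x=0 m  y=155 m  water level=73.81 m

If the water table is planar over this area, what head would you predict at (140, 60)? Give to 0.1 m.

75.3 m

∂h/∂x = (71.35 − 74.09) / (-300 − 0) = +0.009133
∂h/∂y = (73.81 − 74.09) / (155 − 0) = -0.001806
h(140, 60) = 74.09 + (+0.009133)·(140) + (-0.001806)·(60) = 74.09 +1.279 -0.108 = 75.260 m.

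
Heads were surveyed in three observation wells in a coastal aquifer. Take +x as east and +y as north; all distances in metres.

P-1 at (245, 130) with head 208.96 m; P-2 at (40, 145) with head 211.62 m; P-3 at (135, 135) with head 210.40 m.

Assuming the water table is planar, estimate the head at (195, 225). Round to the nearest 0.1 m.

Taking P-1 as reference: P-2−P-1 = (-205, 15, +2.66); P-3−P-1 = (-110, 5, +1.44).
Determinant of the coordinate differences = (-205)·5 − (-110)·15 = 625.
∂h/∂x = [(+2.66)·5 − (+1.44)·15] / 625 = -0.01328
∂h/∂y = [(-205)·(+1.44) − (-110)·(+2.66)] / 625 = -0.004160
h(195, 225) = 208.96 + (-0.01328)·(-50) + (-0.004160)·(95) = 208.96 +0.664 -0.395 = 209.229 m.

209.2 m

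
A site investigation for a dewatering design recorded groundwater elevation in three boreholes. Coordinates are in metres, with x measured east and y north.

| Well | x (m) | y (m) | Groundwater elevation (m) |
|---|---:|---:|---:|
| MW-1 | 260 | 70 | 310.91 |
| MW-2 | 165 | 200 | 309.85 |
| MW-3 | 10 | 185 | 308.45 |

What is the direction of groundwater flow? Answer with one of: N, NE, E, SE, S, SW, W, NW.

Taking MW-1 as reference: MW-2−MW-1 = (-95, 130, -1.06); MW-3−MW-1 = (-250, 115, -2.46).
Determinant of the coordinate differences = (-95)·115 − (-250)·130 = 21575.
∂h/∂x = [(-1.06)·115 − (-2.46)·130] / 21575 = +0.009173
∂h/∂y = [(-95)·(-2.46) − (-250)·(-1.06)] / 21575 = -0.001451
Flow = −∇h = (-0.009173 east, +0.001451 north), which points west.

W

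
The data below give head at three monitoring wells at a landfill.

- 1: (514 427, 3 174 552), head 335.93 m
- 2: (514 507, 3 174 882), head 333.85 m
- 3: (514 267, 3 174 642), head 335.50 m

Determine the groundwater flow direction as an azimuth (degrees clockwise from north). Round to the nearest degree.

007°

Taking 1 as reference: 2−1 = (80, 330, -2.08); 3−1 = (-160, 90, -0.43).
Determinant of the coordinate differences = 80·90 − (-160)·330 = 60000.
∂h/∂x = [(-2.08)·90 − (-0.43)·330] / 60000 = -0.0007550
∂h/∂y = [80·(-0.43) − (-160)·(-2.08)] / 60000 = -0.006120
Flow direction (−∇h) has components (+0.0007550 E, +0.006120 N).
Azimuth = atan2(E, N) = atan2(+0.0007550, +0.006120) = 7.0° ≈ 007°.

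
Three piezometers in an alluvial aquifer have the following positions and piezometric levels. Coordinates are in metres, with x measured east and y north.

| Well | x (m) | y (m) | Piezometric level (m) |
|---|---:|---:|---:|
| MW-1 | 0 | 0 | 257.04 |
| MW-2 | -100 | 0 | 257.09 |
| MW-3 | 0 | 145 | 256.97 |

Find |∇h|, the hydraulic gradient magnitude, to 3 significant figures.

0.000695

∂h/∂x = (257.09 − 257.04) / (-100 − 0) = -0.0005000
∂h/∂y = (256.97 − 257.04) / (145 − 0) = -0.0004828
|∇h| = √(-0.0005000² + -0.0004828²) = 0.0006951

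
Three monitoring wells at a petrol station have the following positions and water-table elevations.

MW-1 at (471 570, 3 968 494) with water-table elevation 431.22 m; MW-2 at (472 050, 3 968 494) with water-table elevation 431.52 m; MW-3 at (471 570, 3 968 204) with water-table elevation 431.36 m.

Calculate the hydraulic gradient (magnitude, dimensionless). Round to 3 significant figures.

0.000790

∂h/∂x = (431.52 − 431.22) / (472050 − 471570) = +0.0006250
∂h/∂y = (431.36 − 431.22) / (3968204 − 3968494) = -0.0004828
|∇h| = √(0.0006250² + -0.0004828²) = 0.0007898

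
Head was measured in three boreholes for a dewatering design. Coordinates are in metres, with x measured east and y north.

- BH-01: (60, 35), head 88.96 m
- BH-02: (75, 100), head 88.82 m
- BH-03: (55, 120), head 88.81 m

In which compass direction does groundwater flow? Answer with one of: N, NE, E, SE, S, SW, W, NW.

NE

With h = a·x + b·y + c and BH-01 as origin, the differences give:
  15·a + 65·b = -0.14
  (-5)·a + 85·b = -0.15
Eliminate b (×85 and ×65, subtract): 1600·a = -2.150 → a = ∂h/∂x = -0.001344
Back-substitute: b = ∂h/∂y = -0.001844.
Flow = −∇h = (+0.001344 east, +0.001844 north), which points northeast.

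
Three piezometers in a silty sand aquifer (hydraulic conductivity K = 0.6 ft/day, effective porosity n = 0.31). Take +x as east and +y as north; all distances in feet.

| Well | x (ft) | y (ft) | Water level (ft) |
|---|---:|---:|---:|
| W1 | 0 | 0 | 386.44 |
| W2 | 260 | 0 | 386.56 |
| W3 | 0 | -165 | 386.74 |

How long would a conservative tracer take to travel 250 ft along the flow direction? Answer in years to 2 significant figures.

∂h/∂x = (386.56 − 386.44) / (260 − 0) = +0.0004615
∂h/∂y = (386.74 − 386.44) / (-165 − 0) = -0.001818
|∇h| = √(0.0004615² + -0.001818²) = 0.001876
Seepage velocity v = K·i/n = 0.6 × 0.001876 / 0.31 = 0.003631 ft/day.
t = 250 / 0.003631 = 6.885e+04 days = 189 years.

190 years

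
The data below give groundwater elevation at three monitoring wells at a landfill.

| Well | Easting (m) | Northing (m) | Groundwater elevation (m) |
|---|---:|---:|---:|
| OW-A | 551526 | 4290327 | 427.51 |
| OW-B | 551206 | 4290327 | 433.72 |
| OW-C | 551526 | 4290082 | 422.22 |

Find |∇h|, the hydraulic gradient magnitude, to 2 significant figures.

∂h/∂x = (433.72 − 427.51) / (551206 − 551526) = -0.01941
∂h/∂y = (422.22 − 427.51) / (4290082 − 4290327) = +0.02159
|∇h| = √(-0.01941² + 0.02159²) = 0.02903

0.029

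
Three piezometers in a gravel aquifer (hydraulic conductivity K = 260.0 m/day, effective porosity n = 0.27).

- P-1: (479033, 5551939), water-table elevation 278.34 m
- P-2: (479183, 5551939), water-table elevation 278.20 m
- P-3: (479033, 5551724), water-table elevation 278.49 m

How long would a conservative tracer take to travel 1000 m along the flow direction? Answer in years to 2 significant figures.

2.4 years

∂h/∂x = (278.20 − 278.34) / (479183 − 479033) = -0.0009333
∂h/∂y = (278.49 − 278.34) / (5551724 − 5551939) = -0.0006977
|∇h| = √(-0.0009333² + -0.0006977²) = 0.001165
Seepage velocity v = K·i/n = 260.0 × 0.001165 / 0.27 = 1.122 m/day.
t = 1000 / 1.122 = 891.3 days = 2.44 years.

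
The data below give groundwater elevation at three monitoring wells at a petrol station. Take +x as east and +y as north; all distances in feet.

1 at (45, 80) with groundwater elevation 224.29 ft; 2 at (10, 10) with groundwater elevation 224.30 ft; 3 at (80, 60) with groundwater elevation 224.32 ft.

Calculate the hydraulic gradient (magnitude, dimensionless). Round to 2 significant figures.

Taking 1 as reference: 2−1 = (-35, -70, +0.01); 3−1 = (35, -20, +0.03).
Determinant of the coordinate differences = (-35)·(-20) − 35·(-70) = 3150.
∂h/∂x = [(+0.01)·(-20) − (+0.03)·(-70)] / 3150 = +0.0006032
∂h/∂y = [(-35)·(+0.03) − 35·(+0.01)] / 3150 = -0.0004444
|∇h| = √(0.0006032² + -0.0004444²) = 0.0007492

0.00075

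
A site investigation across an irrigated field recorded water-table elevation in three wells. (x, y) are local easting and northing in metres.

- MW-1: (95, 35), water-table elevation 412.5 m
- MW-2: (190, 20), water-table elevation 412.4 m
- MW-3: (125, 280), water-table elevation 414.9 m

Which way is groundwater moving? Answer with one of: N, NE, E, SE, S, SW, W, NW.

S

With h = a·x + b·y + c and MW-1 as origin, the differences give:
  95·a + (-15)·b = -0.1
  30·a + 245·b = +2.4
Eliminate b (×245 and ×(-15), subtract): 23725·a = 11.50 → a = ∂h/∂x = +0.0004847
Back-substitute: b = ∂h/∂y = +0.009737.
Flow = −∇h = (-0.0004847 east, -0.009737 north), which points south.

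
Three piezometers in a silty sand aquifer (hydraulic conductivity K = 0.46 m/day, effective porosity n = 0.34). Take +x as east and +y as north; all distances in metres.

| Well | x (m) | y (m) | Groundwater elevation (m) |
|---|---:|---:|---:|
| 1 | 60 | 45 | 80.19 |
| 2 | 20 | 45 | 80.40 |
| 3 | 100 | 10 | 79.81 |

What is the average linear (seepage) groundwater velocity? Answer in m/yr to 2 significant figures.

3.5 m/yr

Taking 1 as reference: 2−1 = (-40, 0, +0.21); 3−1 = (40, -35, -0.38).
Determinant of the coordinate differences = (-40)·(-35) − 40·0 = 1400.
∂h/∂x = [(+0.21)·(-35) − (-0.38)·0] / 1400 = -0.005250
∂h/∂y = [(-40)·(-0.38) − 40·(+0.21)] / 1400 = +0.004857
|∇h| = √(-0.005250² + 0.004857²) = 0.007152
Seepage velocity v = K·i/n = 0.46 × 0.007152 / 0.34 = 0.009676 m/day = 3.534 m/yr.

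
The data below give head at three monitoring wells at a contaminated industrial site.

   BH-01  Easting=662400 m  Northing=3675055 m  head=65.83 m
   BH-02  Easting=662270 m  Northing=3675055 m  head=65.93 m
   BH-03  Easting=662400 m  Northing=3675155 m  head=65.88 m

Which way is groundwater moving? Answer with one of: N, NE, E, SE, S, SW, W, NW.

∂h/∂x = (65.93 − 65.83) / (662270 − 662400) = -0.0007692
∂h/∂y = (65.88 − 65.83) / (3675155 − 3675055) = +0.0005000
Flow = −∇h = (+0.0007692 east, -0.0005000 north), which points southeast.

SE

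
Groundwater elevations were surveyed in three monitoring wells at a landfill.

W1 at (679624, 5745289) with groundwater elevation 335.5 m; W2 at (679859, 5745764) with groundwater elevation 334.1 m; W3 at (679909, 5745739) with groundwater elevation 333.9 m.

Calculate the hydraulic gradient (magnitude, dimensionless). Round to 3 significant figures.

0.00446

With h = a·x + b·y + c and W1 as origin, the differences give:
  235·a + 475·b = -1.4
  285·a + 450·b = -1.6
Eliminate b (×450 and ×475, subtract): -29625·a = 130.00 → a = ∂h/∂x = -0.004388
Back-substitute: b = ∂h/∂y = -0.0007764.
|∇h| = √(-0.004388² + -0.0007764²) = 0.004456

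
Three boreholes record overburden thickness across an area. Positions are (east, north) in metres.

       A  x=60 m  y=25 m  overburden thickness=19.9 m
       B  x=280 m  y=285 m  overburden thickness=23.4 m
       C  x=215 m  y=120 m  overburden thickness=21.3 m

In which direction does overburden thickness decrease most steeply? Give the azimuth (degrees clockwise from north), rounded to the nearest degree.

188°

With d = a·x + b·y + c and A as origin, the differences give:
  220·a + 260·b = +3.5
  155·a + 95·b = +1.4
Eliminate b (×95 and ×260, subtract): -19400·a = -31.50 → a = ∂d/∂x = +0.001624
Back-substitute: b = ∂d/∂y = +0.01209.
Steepest decrease is along −∇f: components (-0.001624 E, -0.01209 N).
Azimuth = atan2(-0.001624, -0.01209) = 187.7° ≈ 188°.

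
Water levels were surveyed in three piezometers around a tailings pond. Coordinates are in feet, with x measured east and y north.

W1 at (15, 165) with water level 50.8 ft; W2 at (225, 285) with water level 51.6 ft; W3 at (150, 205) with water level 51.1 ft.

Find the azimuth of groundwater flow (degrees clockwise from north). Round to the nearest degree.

Differences from W1: to W2 (Δx, Δy, Δh) = (210, 120, +0.8); to W3 = (135, 40, +0.3).
Determinant of the coordinate differences = 210·40 − 135·120 = -7800.
∂h/∂x = [(+0.8)·40 − (+0.3)·120] / -7800 = +0.0005128
∂h/∂y = [210·(+0.3) − 135·(+0.8)] / -7800 = +0.005769
Flow direction (−∇h) has components (-0.0005128 E, -0.005769 N).
Azimuth = atan2(E, N) = atan2(-0.0005128, -0.005769) = 185.1° ≈ 185°.

185°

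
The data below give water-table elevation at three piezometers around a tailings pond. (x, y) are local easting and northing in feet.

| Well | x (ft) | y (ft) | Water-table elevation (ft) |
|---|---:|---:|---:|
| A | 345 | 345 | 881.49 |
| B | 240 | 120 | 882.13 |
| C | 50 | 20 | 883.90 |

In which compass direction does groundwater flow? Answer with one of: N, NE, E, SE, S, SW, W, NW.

E

Three-point gradient (reference A): Δ to B = (-105, -225, +0.64), Δ to C = (-295, -325, +2.41).
∂h/∂x = -0.01036, ∂h/∂y = +0.001992 (det = -32250).
Flow = −∇h = (+0.01036 east, -0.001992 north), which points east.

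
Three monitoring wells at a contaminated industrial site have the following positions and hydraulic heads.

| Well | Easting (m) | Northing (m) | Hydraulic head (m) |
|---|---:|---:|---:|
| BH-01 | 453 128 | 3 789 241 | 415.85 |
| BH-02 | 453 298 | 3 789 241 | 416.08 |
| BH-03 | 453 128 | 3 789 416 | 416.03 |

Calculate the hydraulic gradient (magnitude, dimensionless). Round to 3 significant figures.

0.00170

∂h/∂x = (416.08 − 415.85) / (453298 − 453128) = +0.001353
∂h/∂y = (416.03 − 415.85) / (3789416 − 3789241) = +0.001029
|∇h| = √(0.001353² + 0.001029²) = 0.0017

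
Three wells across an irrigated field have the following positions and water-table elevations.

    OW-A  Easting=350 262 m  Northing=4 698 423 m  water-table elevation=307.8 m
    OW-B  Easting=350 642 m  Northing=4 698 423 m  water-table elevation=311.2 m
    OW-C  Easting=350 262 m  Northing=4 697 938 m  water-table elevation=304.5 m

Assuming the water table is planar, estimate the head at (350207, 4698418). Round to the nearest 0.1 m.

∂h/∂x = (311.2 − 307.8) / (350642 − 350262) = +0.008947
∂h/∂y = (304.5 − 307.8) / (4697938 − 4698423) = +0.006804
h(350207, 4698418) = 307.8 + (+0.008947)·(-55) + (+0.006804)·(-5) = 307.8 -0.492 -0.034 = 307.274 m.

307.3 m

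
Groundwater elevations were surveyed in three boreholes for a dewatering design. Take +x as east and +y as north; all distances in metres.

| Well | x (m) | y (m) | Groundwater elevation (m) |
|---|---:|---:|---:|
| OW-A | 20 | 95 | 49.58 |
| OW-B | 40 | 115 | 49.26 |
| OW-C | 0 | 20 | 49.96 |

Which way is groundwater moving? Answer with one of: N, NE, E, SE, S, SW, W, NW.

Taking OW-A as reference: OW-B−OW-A = (20, 20, -0.32); OW-C−OW-A = (-20, -75, +0.38).
Solve a·Δx + b·Δy = Δh: det = 20·(-75) − (-20)·20 = -1100.
∂h/∂x = [(-0.32)·(-75) − (+0.38)·20] / -1100 = -0.01491
∂h/∂y = [20·(+0.38) − (-20)·(-0.32)] / -1100 = -0.001091
Flow = −∇h = (+0.01491 east, +0.001091 north), which points east.

E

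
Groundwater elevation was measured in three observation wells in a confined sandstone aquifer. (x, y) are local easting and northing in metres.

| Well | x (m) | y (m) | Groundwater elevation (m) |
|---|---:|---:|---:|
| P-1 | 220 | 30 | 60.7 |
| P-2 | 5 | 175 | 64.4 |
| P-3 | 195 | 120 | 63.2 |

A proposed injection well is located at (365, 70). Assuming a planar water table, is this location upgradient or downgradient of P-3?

downgradient

With h = a·x + b·y + c and P-1 as origin, the differences give:
  (-215)·a + 145·b = +3.7
  (-25)·a + 90·b = +2.5
Eliminate b (×90 and ×145, subtract): -15725·a = -29.50 → a = ∂h/∂x = +0.001876
Back-substitute: b = ∂h/∂y = +0.02830.
Head at (365, 70) = 60.7 + (+0.001876)·(145) + (+0.02830)·(40) = 62.10 m.
That is lower than the 63.2 m at P-3, so the point is downgradient.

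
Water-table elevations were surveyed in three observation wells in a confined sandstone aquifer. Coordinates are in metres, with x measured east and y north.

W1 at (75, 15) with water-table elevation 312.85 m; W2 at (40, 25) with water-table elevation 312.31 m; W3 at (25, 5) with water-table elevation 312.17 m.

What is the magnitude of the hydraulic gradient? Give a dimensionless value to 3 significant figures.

0.0148

Taking W1 as reference: W2−W1 = (-35, 10, -0.54); W3−W1 = (-50, -10, -0.68).
Solve a·Δx + b·Δy = Δh: det = (-35)·(-10) − (-50)·10 = 850.
∂h/∂x = [(-0.54)·(-10) − (-0.68)·10] / 850 = +0.01435
∂h/∂y = [(-35)·(-0.68) − (-50)·(-0.54)] / 850 = -0.003765
|∇h| = √(0.01435² + -0.003765²) = 0.01484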